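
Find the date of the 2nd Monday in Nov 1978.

Nov 1978 begins on a Wednesday, so the first Monday is Nov 6 (5 days later).
The 2nd Monday is 1 weeks later: 6 + 7 = 13.

Nov 13, 1978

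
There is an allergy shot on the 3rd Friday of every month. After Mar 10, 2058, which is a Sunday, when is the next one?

Mar 2058 starts on a Friday; its first Friday is the 1st, so the 3rd Friday is the 15th — Mar 15, 2058.
Mar 15, 2058 is after Mar 10, 2058, so that is the next one.

Mar 15, 2058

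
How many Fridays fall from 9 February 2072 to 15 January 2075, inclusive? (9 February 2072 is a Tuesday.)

9 February 2072 is a Tuesday; the first Friday on or after it is 12 February 2072 (3 days later).
From 12 February 2072 to 15 January 2075: 323 + 365 + 365 + 15 = 1068 days (rest of 2072, 2073, 2074, to 15 January 2075 in 2075).
1068 ÷ 7 = 152 full weeks with remainder 4, so 152 more Fridays after the first → 153.

153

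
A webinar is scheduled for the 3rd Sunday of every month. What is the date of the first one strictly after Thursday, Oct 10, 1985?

Oct 1985 starts on a Tuesday; its first Sunday is the 6th, so the 3rd Sunday is the 20th — Oct 20, 1985.
Oct 20, 1985 is after Oct 10, 1985, so that is the next one.

Oct 20, 1985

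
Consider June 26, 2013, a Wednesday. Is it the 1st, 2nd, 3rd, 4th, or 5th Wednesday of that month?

Day 26 falls in week ⌈26/7⌉ of the month.
Days 1–7 hold the 1st Wednesday, 8–14 the 2nd, 15–21 the 3rd, 22–28 the 4th, 29–31 the 5th.
26 is in the range for the 4th.

4th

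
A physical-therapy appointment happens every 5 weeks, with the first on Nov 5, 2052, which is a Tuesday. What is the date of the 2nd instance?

Dec 10, 2052

The 2nd occurrence is 1 interval after the first: 1 × 35 = 35 days after Nov 5, 2052.
Nov has 30 days — 25 days to the end of Nov leaves 10.
10 days into Dec → Dec 10, 2052.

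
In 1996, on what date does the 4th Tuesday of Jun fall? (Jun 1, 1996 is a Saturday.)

Jun 25, 1996

Jun 1996 begins on a Saturday, so the first Tuesday is Jun 4 (3 days later).
The 4th Tuesday is 3 weeks later: 4 + 21 = 25.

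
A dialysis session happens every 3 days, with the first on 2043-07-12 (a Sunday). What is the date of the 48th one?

2043-11-30

The 48th occurrence is 47 intervals after the first: 47 × 3 = 141 days after 2043-07-12.
July has 31 days — 19 days to the end of July leaves 122.
August has 31 days (91 left).
September has 30 days (61 left).
October has 31 days (30 left).
30 days into November → 2043-11-30.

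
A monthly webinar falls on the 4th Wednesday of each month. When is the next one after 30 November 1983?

28 December 1983

November 1983 starts on a Tuesday; its first Wednesday is the 2nd, so the 4th Wednesday is the 23rd — 23 November 1983.
That is not after 30 November 1983, so look at December 1983.
December 1983 starts on a Thursday; its first Wednesday is the 7th, so the 4th Wednesday is the 28th — 28 December 1983.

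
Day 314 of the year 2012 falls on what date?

January has 31 days (314 − 31 = 283 remain).
February has 29 days (283 − 29 = 254 remain).
March has 31 days (254 − 31 = 223 remain).
April has 30 days (223 − 30 = 193 remain).
May has 31 days (193 − 31 = 162 remain).
June has 30 days (162 − 30 = 132 remain).
July has 31 days (132 − 31 = 101 remain).
August has 31 days (101 − 31 = 70 remain).
September has 30 days (70 − 30 = 40 remain).
October has 31 days (40 − 31 = 9 remain).
9 into November → November 9.

2012-11-09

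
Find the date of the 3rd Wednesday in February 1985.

The first Wednesday of February 1985 is February 6.
The 3rd Wednesday is 2 weeks later: 6 + 14 = 20.

February 20, 1985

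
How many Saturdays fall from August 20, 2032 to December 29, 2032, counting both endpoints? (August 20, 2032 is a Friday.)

August 20, 2032 is a Friday; the first Saturday on or after it is August 21, 2032 (1 day later).
From August 21, 2032 to December 29, 2032: 10 + 30 + 31 + 30 + 29 = 130 days (rest of August, September, October, November, December).
130 ÷ 7 = 18 full weeks with remainder 4, so 18 more Saturdays after the first → 19.

19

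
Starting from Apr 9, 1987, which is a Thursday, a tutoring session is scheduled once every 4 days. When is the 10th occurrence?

The 10th occurrence is 9 intervals after the first: 9 × 4 = 36 days after Apr 9, 1987.
Apr has 30 days — 21 days to the end of Apr leaves 15.
15 days into May → May 15, 1987.

May 15, 1987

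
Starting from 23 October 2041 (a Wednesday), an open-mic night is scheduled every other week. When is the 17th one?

The 17th occurrence is 16 intervals after the first: 16 × 14 = 224 days after 23 October 2041.
October has 31 days — 8 days to the end of October leaves 216.
November has 30 days (186 left).
December has 31 days (155 left).
January has 31 days (124 left).
February has 28 days (96 left).
March has 31 days (65 left).
April has 30 days (35 left).
May has 31 days (4 left).
4 days into June → 4 June 2042.

4 June 2042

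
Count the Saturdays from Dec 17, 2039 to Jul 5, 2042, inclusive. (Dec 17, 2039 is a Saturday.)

134

Dec 17, 2039 is a Saturday; the first Saturday on or after it is Dec 17, 2039.
From Dec 17, 2039 to Jul 5, 2042: 14 + 366 + 365 + 186 = 931 days (rest of 2039, 2040, 2041, to Jul 5, 2042 in 2042).
931 ÷ 7 = 133 full weeks with remainder 0, so 133 more Saturdays after the first → 134.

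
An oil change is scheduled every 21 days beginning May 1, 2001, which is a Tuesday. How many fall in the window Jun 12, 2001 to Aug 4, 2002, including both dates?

Occurrences land 21·i days after May 1, 2001 for i = 0, 1, 2, …
Jun 12, 2001 is 42 days after the start; 42 ÷ 21 = 2 remainder 0. First occurrence in the window: #3 on Jun 12, 2001 (2×21 = 42 days in).
Aug 4, 2002 is 460 days after the start; 460 ÷ 21 = 21 remainder 19. Last occurrence in the window: #22 on Jul 16, 2002.
Occurrences #3 through #22: 20 in total.

20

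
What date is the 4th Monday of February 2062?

27 February 2062

The first Monday of February 2062 is February 6.
The 4th Monday is 3 weeks later: 6 + 21 = 27.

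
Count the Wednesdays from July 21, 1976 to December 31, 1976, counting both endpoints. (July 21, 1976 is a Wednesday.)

July 21, 1976 is a Wednesday; the first Wednesday on or after it is July 21, 1976.
From July 21, 1976 to December 31, 1976: 10 + 31 + 30 + 31 + 30 + 31 = 163 days (rest of July, August, September, October, November, December).
163 ÷ 7 = 23 full weeks with remainder 2, so 23 more Wednesdays after the first → 24.

24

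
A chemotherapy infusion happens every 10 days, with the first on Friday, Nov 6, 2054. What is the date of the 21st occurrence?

The 21st occurrence is 20 intervals after the first: 20 × 10 = 200 days after Nov 6, 2054.
Nov has 30 days — 24 days to the end of Nov leaves 176.
Dec has 31 days (145 left).
Jan has 31 days (114 left).
Feb has 28 days (86 left).
Mar has 31 days (55 left).
Apr has 30 days (25 left).
25 days into May → May 25, 2055.

May 25, 2055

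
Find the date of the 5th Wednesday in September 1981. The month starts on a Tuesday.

30 September 1981

September 1981 begins on a Tuesday, so the first Wednesday is September 2 (1 day later).
The 5th Wednesday is 4 weeks later: 2 + 28 = 30.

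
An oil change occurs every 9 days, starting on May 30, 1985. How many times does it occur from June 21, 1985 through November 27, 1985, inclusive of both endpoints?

Occurrences land 9·i days after May 30, 1985 for i = 0, 1, 2, …
June 21, 1985 is 22 days after the start; 22 ÷ 9 = 2 remainder 4; since the remainder is 4, round up to i = 3. First occurrence in the window: #4 on June 26, 1985 (3×9 = 27 days in).
November 27, 1985 is 181 days after the start; 181 ÷ 9 = 20 remainder 1. Last occurrence in the window: #21 on November 26, 1985.
Occurrences #4 through #21: 18 in total.

18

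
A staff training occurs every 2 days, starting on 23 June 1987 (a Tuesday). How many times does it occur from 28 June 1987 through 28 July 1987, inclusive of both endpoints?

15

Occurrences land 2·i days after 23 June 1987 for i = 0, 1, 2, …
28 June 1987 is 5 days after the start; 5 ÷ 2 = 2 remainder 1; since the remainder is 1, round up to i = 3. First occurrence in the window: #4 on 29 June 1987 (3×2 = 6 days in).
28 July 1987 is 35 days after the start; 35 ÷ 2 = 17 remainder 1. Last occurrence in the window: #18 on 27 July 1987.
Occurrences #4 through #18: 15 in total.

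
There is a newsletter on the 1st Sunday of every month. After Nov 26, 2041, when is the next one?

Dec 1, 2041

Nov 2041 starts on a Friday, so its 1st Sunday is Nov 3, 2041 (2 days in).
That is not after Nov 26, 2041, so look at Dec 2041.
Dec 2041 starts on a Sunday, so its 1st Sunday is Dec 1, 2041.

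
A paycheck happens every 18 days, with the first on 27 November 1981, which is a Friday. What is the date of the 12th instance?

13 June 1982

The 12th occurrence is 11 intervals after the first: 11 × 18 = 198 days after 27 November 1981.
November has 30 days — 3 days to the end of November leaves 195.
December has 31 days (164 left).
January has 31 days (133 left).
February has 28 days (105 left).
March has 31 days (74 left).
April has 30 days (44 left).
May has 31 days (13 left).
13 days into June → 13 June 1982.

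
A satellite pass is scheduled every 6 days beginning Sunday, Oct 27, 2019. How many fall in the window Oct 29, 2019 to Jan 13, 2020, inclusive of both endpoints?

Occurrences land 6·i days after Oct 27, 2019 for i = 0, 1, 2, …
Oct 29, 2019 is 2 days after the start; 2 ÷ 6 = 0 remainder 2; since the remainder is 2, round up to i = 1. First occurrence in the window: #2 on Nov 2, 2019 (1×6 = 6 days in).
Jan 13, 2020 is 78 days after the start; 78 ÷ 6 = 13 remainder 0. Last occurrence in the window: #14 on Jan 13, 2020.
Occurrences #2 through #14: 13 in total.

13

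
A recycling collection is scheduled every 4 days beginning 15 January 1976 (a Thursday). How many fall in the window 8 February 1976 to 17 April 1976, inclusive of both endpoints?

Occurrences land 4·i days after 15 January 1976 for i = 0, 1, 2, …
8 February 1976 is 24 days after the start; 24 ÷ 4 = 6 remainder 0. First occurrence in the window: #7 on 8 February 1976 (6×4 = 24 days in).
17 April 1976 is 93 days after the start; 93 ÷ 4 = 23 remainder 1. Last occurrence in the window: #24 on 16 April 1976.
Occurrences #7 through #24: 18 in total.

18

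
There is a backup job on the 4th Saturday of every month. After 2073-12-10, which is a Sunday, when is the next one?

2073-12-23

December 2073 starts on a Friday; its first Saturday is the 2nd, so the 4th Saturday is the 23rd — 2073-12-23.
2073-12-23 is after 2073-12-10, so that is the next one.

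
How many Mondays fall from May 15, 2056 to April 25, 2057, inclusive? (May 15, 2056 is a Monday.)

May 15, 2056 is a Monday; the first Monday on or after it is May 15, 2056.
From May 15, 2056 to April 25, 2057: 230 + 115 = 345 days (rest of 2056, to April 25, 2057 in 2057).
345 ÷ 7 = 49 full weeks with remainder 2, so 49 more Mondays after the first → 50.

50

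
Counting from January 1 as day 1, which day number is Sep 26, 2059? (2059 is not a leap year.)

Days in months before Sep: 31 + 28 + 31 + 30 + 31 + 30 + 31 + 31 = 243.
Plus 26 days into Sep → day 269.

269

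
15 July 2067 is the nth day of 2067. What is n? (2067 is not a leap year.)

196

Days in months before July: 31 + 28 + 31 + 30 + 31 + 30 = 181.
Plus 15 days into July → day 196.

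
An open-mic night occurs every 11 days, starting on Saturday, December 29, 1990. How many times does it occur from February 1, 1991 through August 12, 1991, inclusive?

17

Occurrences land 11·i days after December 29, 1990 for i = 0, 1, 2, …
February 1, 1991 is 34 days after the start; 34 ÷ 11 = 3 remainder 1; since the remainder is 1, round up to i = 4. First occurrence in the window: #5 on February 11, 1991 (4×11 = 44 days in).
August 12, 1991 is 226 days after the start; 226 ÷ 11 = 20 remainder 6. Last occurrence in the window: #21 on August 6, 1991.
Occurrences #5 through #21: 17 in total.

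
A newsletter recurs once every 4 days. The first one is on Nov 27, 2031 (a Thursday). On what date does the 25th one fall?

The 25th occurrence is 24 intervals after the first: 24 × 4 = 96 days after Nov 27, 2031.
Nov has 30 days — 3 days to the end of Nov leaves 93.
Dec has 31 days (62 left).
Jan has 31 days (31 left).
Feb has 29 days (2 left).
2 days into Mar → Mar 2, 2032.

Mar 2, 2032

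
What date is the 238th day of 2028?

August 25, 2028

January has 31 days (238 − 31 = 207 remain).
February has 29 days (207 − 29 = 178 remain).
March has 31 days (178 − 31 = 147 remain).
April has 30 days (147 − 30 = 117 remain).
May has 31 days (117 − 31 = 86 remain).
June has 30 days (86 − 30 = 56 remain).
July has 31 days (56 − 31 = 25 remain).
25 into August → August 25.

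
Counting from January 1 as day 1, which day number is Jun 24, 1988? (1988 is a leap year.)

Days in months before Jun: 31 + 29 + 31 + 30 + 31 = 152.
Plus 24 days into Jun → day 176.

176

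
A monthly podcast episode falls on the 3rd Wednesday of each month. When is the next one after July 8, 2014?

July 2014 starts on a Tuesday; its first Wednesday is the 2nd, so the 3rd Wednesday is the 16th — July 16, 2014.
July 16, 2014 is after July 8, 2014, so that is the next one.

July 16, 2014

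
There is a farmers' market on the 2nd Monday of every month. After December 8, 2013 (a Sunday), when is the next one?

December 9, 2013

December 2013 starts on a Sunday; its first Monday is the 2nd, so the 2nd Monday is the 9th — December 9, 2013.
December 9, 2013 is after December 8, 2013, so that is the next one.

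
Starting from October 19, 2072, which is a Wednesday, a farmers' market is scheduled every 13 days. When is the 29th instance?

October 18, 2073

The 29th occurrence is 28 intervals after the first: 28 × 13 = 364 days after October 19, 2072.
October has 31 days — 12 days to the end of October leaves 352.
November has 30 days (322 left).
December has 31 days (291 left).
January has 31 days (260 left).
February has 28 days (232 left).
March has 31 days (201 left).
April has 30 days (171 left).
May has 31 days (140 left).
June has 30 days (110 left).
July has 31 days (79 left).
August has 31 days (48 left).
September has 30 days (18 left).
18 days into October → October 18, 2073.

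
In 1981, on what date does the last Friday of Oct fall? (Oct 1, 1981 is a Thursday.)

Oct 30, 1981

Oct 1981 begins on a Thursday, so the first Friday is Oct 2 (1 day later).
Oct 1981 has 31 days. Adding weeks: 2, 9, 16, 23, 30 — the last one ≤ 31 is the 30th.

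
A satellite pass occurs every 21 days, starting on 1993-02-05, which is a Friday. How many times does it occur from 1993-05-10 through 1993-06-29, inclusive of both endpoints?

Occurrences land 21·i days after 1993-02-05 for i = 0, 1, 2, …
1993-05-10 is 94 days after the start; 94 ÷ 21 = 4 remainder 10; since the remainder is 10, round up to i = 5. First occurrence in the window: #6 on 1993-05-21 (5×21 = 105 days in).
1993-06-29 is 144 days after the start; 144 ÷ 21 = 6 remainder 18. Last occurrence in the window: #7 on 1993-06-11.
Occurrences #6 through #7: 2 in total.

2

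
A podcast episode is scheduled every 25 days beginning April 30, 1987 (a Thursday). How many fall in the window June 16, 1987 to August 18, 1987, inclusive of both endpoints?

Occurrences land 25·i days after April 30, 1987 for i = 0, 1, 2, …
June 16, 1987 is 47 days after the start; 47 ÷ 25 = 1 remainder 22; since the remainder is 22, round up to i = 2. First occurrence in the window: #3 on June 19, 1987 (2×25 = 50 days in).
August 18, 1987 is 110 days after the start; 110 ÷ 25 = 4 remainder 10. Last occurrence in the window: #5 on August 8, 1987.
Occurrences #3 through #5: 3 in total.

3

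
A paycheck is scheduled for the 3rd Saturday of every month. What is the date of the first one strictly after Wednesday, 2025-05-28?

2025-06-21

May 2025 starts on a Thursday; its first Saturday is the 3rd, so the 3rd Saturday is the 17th — 2025-05-17.
That is not after 2025-05-28, so look at June 2025.
June 2025 starts on a Sunday; its first Saturday is the 7th, so the 3rd Saturday is the 21st — 2025-06-21.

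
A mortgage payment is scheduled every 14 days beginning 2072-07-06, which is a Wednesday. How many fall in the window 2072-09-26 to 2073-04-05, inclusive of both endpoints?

Occurrences land 14·i days after 2072-07-06 for i = 0, 1, 2, …
2072-09-26 is 82 days after the start; 82 ÷ 14 = 5 remainder 12; since the remainder is 12, round up to i = 6. First occurrence in the window: #7 on 2072-09-28 (6×14 = 84 days in).
2073-04-05 is 273 days after the start; 273 ÷ 14 = 19 remainder 7. Last occurrence in the window: #20 on 2073-03-29.
Occurrences #7 through #20: 14 in total.

14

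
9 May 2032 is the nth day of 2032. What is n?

130

Days in months before May: 31 + 29 + 31 + 30 = 121.
Plus 9 days into May → day 130.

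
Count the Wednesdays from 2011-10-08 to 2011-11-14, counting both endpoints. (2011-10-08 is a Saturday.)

2011-10-08 is a Saturday; the first Wednesday on or after it is 2011-10-12 (4 days later).
From 2011-10-12 to 2011-11-14: 19 + 14 = 33 days (rest of October, November).
33 ÷ 7 = 4 full weeks with remainder 5, so 4 more Wednesdays after the first → 5.

5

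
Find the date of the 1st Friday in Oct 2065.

The first Friday of Oct 2065 is Oct 2.

Oct 2, 2065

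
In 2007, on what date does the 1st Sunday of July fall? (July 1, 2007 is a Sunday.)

2007-07-01

July 2007 begins on a Sunday, so the first Sunday is July 1.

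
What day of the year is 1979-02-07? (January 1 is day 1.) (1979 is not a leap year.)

38

Days in months before February: 31 = 31.
Plus 7 days into February → day 38.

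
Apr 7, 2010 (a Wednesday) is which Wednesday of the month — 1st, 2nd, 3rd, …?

Day 7 falls in week ⌈7/7⌉ of the month.
Days 1–7 hold the 1st Wednesday, 8–14 the 2nd, 15–21 the 3rd, 22–28 the 4th, 29–31 the 5th.
7 is in the range for the 1st.

1st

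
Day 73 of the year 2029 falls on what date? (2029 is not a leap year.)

2029-03-14

January has 31 days (73 − 31 = 42 remain).
February has 28 days (42 − 28 = 14 remain).
14 into March → March 14.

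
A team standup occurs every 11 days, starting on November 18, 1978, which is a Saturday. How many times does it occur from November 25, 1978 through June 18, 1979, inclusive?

19

Occurrences land 11·i days after November 18, 1978 for i = 0, 1, 2, …
November 25, 1978 is 7 days after the start; 7 ÷ 11 = 0 remainder 7; since the remainder is 7, round up to i = 1. First occurrence in the window: #2 on November 29, 1978 (1×11 = 11 days in).
June 18, 1979 is 212 days after the start; 212 ÷ 11 = 19 remainder 3. Last occurrence in the window: #20 on June 15, 1979.
Occurrences #2 through #20: 19 in total.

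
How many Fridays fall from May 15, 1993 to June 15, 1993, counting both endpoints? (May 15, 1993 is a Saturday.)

4

May 15, 1993 is a Saturday; the first Friday on or after it is May 21, 1993 (6 days later).
From May 21, 1993 to June 15, 1993: 10 + 15 = 25 days (rest of May, June).
25 ÷ 7 = 3 full weeks with remainder 4, so 3 more Fridays after the first → 4.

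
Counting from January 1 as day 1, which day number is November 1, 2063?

305

Days in months before November: 31 + 28 + 31 + 30 + 31 + 30 + 31 + 31 + 30 + 31 = 304.
Plus 1 day into November → day 305.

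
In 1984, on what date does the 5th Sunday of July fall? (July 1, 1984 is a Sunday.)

July 1984 begins on a Sunday, so the first Sunday is July 1.
The 5th Sunday is 4 weeks later: 1 + 28 = 29.

29 July 1984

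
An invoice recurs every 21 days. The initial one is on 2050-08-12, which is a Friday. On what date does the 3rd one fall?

2050-09-23

The 3rd occurrence is 2 intervals after the first: 2 × 21 = 42 days after 2050-08-12.
August has 31 days — 19 days to the end of August leaves 23.
23 days into September → 2050-09-23.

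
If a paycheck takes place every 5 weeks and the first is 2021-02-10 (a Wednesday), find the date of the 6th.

The 6th occurrence is 5 intervals after the first: 5 × 35 = 175 days after 2021-02-10.
February has 28 days — 18 days to the end of February leaves 157.
March has 31 days (126 left).
April has 30 days (96 left).
May has 31 days (65 left).
June has 30 days (35 left).
July has 31 days (4 left).
4 days into August → 2021-08-04.

2021-08-04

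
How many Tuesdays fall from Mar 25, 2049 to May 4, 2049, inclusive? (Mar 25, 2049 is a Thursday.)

Mar 25, 2049 is a Thursday; the first Tuesday on or after it is Mar 30, 2049 (5 days later).
From Mar 30, 2049 to May 4, 2049: 1 + 30 + 4 = 35 days (rest of Mar, Apr, May).
35 ÷ 7 = 5 full weeks with remainder 0, so 5 more Tuesdays after the first → 6.

6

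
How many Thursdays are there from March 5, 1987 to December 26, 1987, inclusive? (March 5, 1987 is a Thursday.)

March 5, 1987 is a Thursday; the first Thursday on or after it is March 5, 1987.
From March 5, 1987 to December 26, 1987: 26 + 30 + 31 + 30 + 31 + 31 + 30 + 31 + 30 + 26 = 296 days (rest of March, April, May, June, July, August, September, October, November, December).
296 ÷ 7 = 42 full weeks with remainder 2, so 42 more Thursdays after the first → 43.

43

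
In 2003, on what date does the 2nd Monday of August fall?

August 11, 2003

August 2003 begins on a Friday, so the first Monday is August 4 (3 days later).
The 2nd Monday is 1 weeks later: 4 + 7 = 11.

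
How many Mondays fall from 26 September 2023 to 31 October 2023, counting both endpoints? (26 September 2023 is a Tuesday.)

26 September 2023 is a Tuesday; the first Monday on or after it is 2 October 2023 (6 days later).
From 2 October 2023 to 31 October 2023 is 31 − 2 = 29 days.
29 ÷ 7 = 4 full weeks with remainder 1, so 4 more Mondays after the first → 5.

5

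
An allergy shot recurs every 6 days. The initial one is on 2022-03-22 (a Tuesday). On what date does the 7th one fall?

2022-04-27

The 7th occurrence is 6 intervals after the first: 6 × 6 = 36 days after 2022-03-22.
March has 31 days — 9 days to the end of March leaves 27.
27 days into April → 2022-04-27.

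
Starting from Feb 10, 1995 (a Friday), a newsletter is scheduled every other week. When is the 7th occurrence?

May 5, 1995

The 7th occurrence is 6 intervals after the first: 6 × 14 = 84 days after Feb 10, 1995.
Feb has 28 days — 18 days to the end of Feb leaves 66.
Mar has 31 days (35 left).
Apr has 30 days (5 left).
5 days into May → May 5, 1995.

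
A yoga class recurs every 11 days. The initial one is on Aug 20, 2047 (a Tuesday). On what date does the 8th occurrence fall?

Nov 5, 2047

The 8th occurrence is 7 intervals after the first: 7 × 11 = 77 days after Aug 20, 2047.
Aug has 31 days — 11 days to the end of Aug leaves 66.
Sep has 30 days (36 left).
Oct has 31 days (5 left).
5 days into Nov → Nov 5, 2047.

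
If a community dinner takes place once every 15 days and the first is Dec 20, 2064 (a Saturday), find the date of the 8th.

Apr 4, 2065

The 8th occurrence is 7 intervals after the first: 7 × 15 = 105 days after Dec 20, 2064.
Dec has 31 days — 11 days to the end of Dec leaves 94.
Jan has 31 days (63 left).
Feb has 28 days (35 left).
Mar has 31 days (4 left).
4 days into Apr → Apr 4, 2065.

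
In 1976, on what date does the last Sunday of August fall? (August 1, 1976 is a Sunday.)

August 1976 begins on a Sunday, so the first Sunday is August 1.
August 1976 has 31 days. Adding weeks: 1, 8, 15, 22, 29 — the last one ≤ 31 is the 29th.

1976-08-29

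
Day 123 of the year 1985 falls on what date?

May 3, 1985

Jan has 31 days (123 − 31 = 92 remain).
Feb has 28 days (92 − 28 = 64 remain).
Mar has 31 days (64 − 31 = 33 remain).
Apr has 30 days (33 − 30 = 3 remain).
3 into May → May 3.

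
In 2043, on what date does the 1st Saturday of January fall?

January 3, 2043

The first Saturday of January 2043 is January 3.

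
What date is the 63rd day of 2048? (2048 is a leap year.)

3 March 2048

January has 31 days (63 − 31 = 32 remain).
February has 29 days (32 − 29 = 3 remain).
3 into March → March 3.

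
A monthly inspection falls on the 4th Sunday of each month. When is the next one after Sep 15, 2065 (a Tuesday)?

Sep 27, 2065

Sep 2065 starts on a Tuesday; its first Sunday is the 6th, so the 4th Sunday is the 27th — Sep 27, 2065.
Sep 27, 2065 is after Sep 15, 2065, so that is the next one.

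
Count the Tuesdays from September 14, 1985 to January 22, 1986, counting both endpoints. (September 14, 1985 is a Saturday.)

19

September 14, 1985 is a Saturday; the first Tuesday on or after it is September 17, 1985 (3 days later).
From September 17, 1985 to January 22, 1986: 13 + 31 + 30 + 31 + 22 = 127 days (rest of September, October, November, December, January).
127 ÷ 7 = 18 full weeks with remainder 1, so 18 more Tuesdays after the first → 19.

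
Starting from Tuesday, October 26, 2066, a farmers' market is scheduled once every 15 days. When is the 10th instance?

The 10th occurrence is 9 intervals after the first: 9 × 15 = 135 days after October 26, 2066.
October has 31 days — 5 days to the end of October leaves 130.
November has 30 days (100 left).
December has 31 days (69 left).
January has 31 days (38 left).
February has 28 days (10 left).
10 days into March → March 10, 2067.

March 10, 2067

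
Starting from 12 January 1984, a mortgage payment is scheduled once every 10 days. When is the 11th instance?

The 11th occurrence is 10 intervals after the first: 10 × 10 = 100 days after 12 January 1984.
January has 31 days — 19 days to the end of January leaves 81.
February has 29 days (52 left).
March has 31 days (21 left).
21 days into April → 21 April 1984.

21 April 1984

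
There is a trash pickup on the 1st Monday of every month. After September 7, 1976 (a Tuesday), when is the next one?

September 1976 starts on a Wednesday, so its 1st Monday is September 6, 1976 (5 days in).
That is not after September 7, 1976, so look at October 1976.
October 1976 starts on a Friday, so its 1st Monday is October 4, 1976 (3 days in).

October 4, 1976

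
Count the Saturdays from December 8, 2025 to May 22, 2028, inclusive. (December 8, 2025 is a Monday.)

December 8, 2025 is a Monday; the first Saturday on or after it is December 13, 2025 (5 days later).
From December 13, 2025 to May 22, 2028: 18 + 365 + 365 + 143 = 891 days (rest of 2025, 2026, 2027, to May 22, 2028 in 2028).
891 ÷ 7 = 127 full weeks with remainder 2, so 127 more Saturdays after the first → 128.

128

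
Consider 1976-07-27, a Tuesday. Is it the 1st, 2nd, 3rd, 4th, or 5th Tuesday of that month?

4th

Day 27 falls in week ⌈27/7⌉ of the month.
Days 1–7 hold the 1st Tuesday, 8–14 the 2nd, 15–21 the 3rd, 22–28 the 4th, 29–31 the 5th.
27 is in the range for the 4th.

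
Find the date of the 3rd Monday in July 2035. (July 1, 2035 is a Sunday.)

July 2035 begins on a Sunday, so the first Monday is July 2 (1 day later).
The 3rd Monday is 2 weeks later: 2 + 14 = 16.

July 16, 2035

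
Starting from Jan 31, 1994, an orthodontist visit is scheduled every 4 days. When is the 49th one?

The 49th occurrence is 48 intervals after the first: 48 × 4 = 192 days after Jan 31, 1994.
Jan has 31 days — 0 days to the end of Jan leaves 192.
Feb has 28 days (164 left).
Mar has 31 days (133 left).
Apr has 30 days (103 left).
May has 31 days (72 left).
Jun has 30 days (42 left).
Jul has 31 days (11 left).
11 days into Aug → Aug 11, 1994.

Aug 11, 1994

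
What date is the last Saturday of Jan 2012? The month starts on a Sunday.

Jan 28, 2012

Jan 2012 begins on a Sunday, so the first Saturday is Jan 7 (6 days later).
Jan 2012 has 31 days. Adding weeks: 7, 14, 21, 28 — the last one ≤ 31 is the 28th.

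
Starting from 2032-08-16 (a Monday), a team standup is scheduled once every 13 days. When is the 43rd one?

The 43rd occurrence is 42 intervals after the first: 42 × 13 = 546 days after 2032-08-16.
August has 31 days — 15 days to the end of August leaves 531.
From end of August to end of 2032 is 122 days (409 left).
2033 has 365 days (44 left).
January has 31 days (13 left).
13 days into February → 2034-02-13.

2034-02-13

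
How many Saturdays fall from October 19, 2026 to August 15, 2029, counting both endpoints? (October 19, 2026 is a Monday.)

October 19, 2026 is a Monday; the first Saturday on or after it is October 24, 2026 (5 days later).
From October 24, 2026 to August 15, 2029: 68 + 365 + 366 + 227 = 1026 days (rest of 2026, 2027, 2028, to August 15, 2029 in 2029).
1026 ÷ 7 = 146 full weeks with remainder 4, so 146 more Saturdays after the first → 147.

147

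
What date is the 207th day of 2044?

January has 31 days (207 − 31 = 176 remain).
February has 29 days (176 − 29 = 147 remain).
March has 31 days (147 − 31 = 116 remain).
April has 30 days (116 − 30 = 86 remain).
May has 31 days (86 − 31 = 55 remain).
June has 30 days (55 − 30 = 25 remain).
25 into July → July 25.

25 July 2044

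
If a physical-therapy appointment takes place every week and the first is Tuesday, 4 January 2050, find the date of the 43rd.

The 43rd occurrence is 42 intervals after the first: 42 × 7 = 294 days after 4 January 2050.
January has 31 days — 27 days to the end of January leaves 267.
February has 28 days (239 left).
March has 31 days (208 left).
April has 30 days (178 left).
May has 31 days (147 left).
June has 30 days (117 left).
July has 31 days (86 left).
August has 31 days (55 left).
September has 30 days (25 left).
25 days into October → 25 October 2050.

25 October 2050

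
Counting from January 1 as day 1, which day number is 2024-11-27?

332

Days in months before November: 31 + 29 + 31 + 30 + 31 + 30 + 31 + 31 + 30 + 31 = 305.
Plus 27 days into November → day 332.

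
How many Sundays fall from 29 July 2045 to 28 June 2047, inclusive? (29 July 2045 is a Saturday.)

29 July 2045 is a Saturday; the first Sunday on or after it is 30 July 2045 (1 day later).
From 30 July 2045 to 28 June 2047: 154 + 365 + 179 = 698 days (rest of 2045, 2046, to 28 June 2047 in 2047).
698 ÷ 7 = 99 full weeks with remainder 5, so 99 more Sundays after the first → 100.

100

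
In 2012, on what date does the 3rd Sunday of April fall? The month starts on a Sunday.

April 2012 begins on a Sunday, so the first Sunday is April 1.
The 3rd Sunday is 2 weeks later: 1 + 14 = 15.

2012-04-15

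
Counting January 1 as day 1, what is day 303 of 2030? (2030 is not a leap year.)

January has 31 days (303 − 31 = 272 remain).
February has 28 days (272 − 28 = 244 remain).
March has 31 days (244 − 31 = 213 remain).
April has 30 days (213 − 30 = 183 remain).
May has 31 days (183 − 31 = 152 remain).
June has 30 days (152 − 30 = 122 remain).
July has 31 days (122 − 31 = 91 remain).
August has 31 days (91 − 31 = 60 remain).
September has 30 days (60 − 30 = 30 remain).
30 into October → October 30.

30 October 2030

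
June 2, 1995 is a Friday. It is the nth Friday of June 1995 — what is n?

Day 2 falls in week ⌈2/7⌉ of the month.
Days 1–7 hold the 1st Friday, 8–14 the 2nd, 15–21 the 3rd, 22–28 the 4th, 29–31 the 5th.
2 is in the range for the 1st.

1st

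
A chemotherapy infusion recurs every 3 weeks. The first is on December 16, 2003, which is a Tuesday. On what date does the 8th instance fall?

May 11, 2004

The 8th occurrence is 7 intervals after the first: 7 × 21 = 147 days after December 16, 2003.
December has 31 days — 15 days to the end of December leaves 132.
January has 31 days (101 left).
February has 29 days (72 left).
March has 31 days (41 left).
April has 30 days (11 left).
11 days into May → May 11, 2004.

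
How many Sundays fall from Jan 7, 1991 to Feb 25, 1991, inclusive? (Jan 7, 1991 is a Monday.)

Jan 7, 1991 is a Monday; the first Sunday on or after it is Jan 13, 1991 (6 days later).
From Jan 13, 1991 to Feb 25, 1991: 18 + 25 = 43 days (rest of Jan, Feb).
43 ÷ 7 = 6 full weeks with remainder 1, so 6 more Sundays after the first → 7.

7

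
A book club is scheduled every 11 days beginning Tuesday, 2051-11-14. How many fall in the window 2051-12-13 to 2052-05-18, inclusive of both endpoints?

Occurrences land 11·i days after 2051-11-14 for i = 0, 1, 2, …
2051-12-13 is 29 days after the start; 29 ÷ 11 = 2 remainder 7; since the remainder is 7, round up to i = 3. First occurrence in the window: #4 on 2051-12-17 (3×11 = 33 days in).
2052-05-18 is 186 days after the start; 186 ÷ 11 = 16 remainder 10. Last occurrence in the window: #17 on 2052-05-08.
Occurrences #4 through #17: 14 in total.

14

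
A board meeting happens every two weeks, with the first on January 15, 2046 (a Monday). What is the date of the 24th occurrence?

The 24th occurrence is 23 intervals after the first: 23 × 14 = 322 days after January 15, 2046.
January has 31 days — 16 days to the end of January leaves 306.
February has 28 days (278 left).
March has 31 days (247 left).
April has 30 days (217 left).
May has 31 days (186 left).
June has 30 days (156 left).
July has 31 days (125 left).
August has 31 days (94 left).
September has 30 days (64 left).
October has 31 days (33 left).
November has 30 days (3 left).
3 days into December → December 3, 2046.

December 3, 2046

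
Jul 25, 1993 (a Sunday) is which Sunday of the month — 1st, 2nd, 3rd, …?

Day 25 falls in week ⌈25/7⌉ of the month.
Days 1–7 hold the 1st Sunday, 8–14 the 2nd, 15–21 the 3rd, 22–28 the 4th, 29–31 the 5th.
25 is in the range for the 4th.

4th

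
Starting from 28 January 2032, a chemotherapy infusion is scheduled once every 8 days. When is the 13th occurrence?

The 13th occurrence is 12 intervals after the first: 12 × 8 = 96 days after 28 January 2032.
January has 31 days — 3 days to the end of January leaves 93.
February has 29 days (64 left).
March has 31 days (33 left).
April has 30 days (3 left).
3 days into May → 3 May 2032.

3 May 2032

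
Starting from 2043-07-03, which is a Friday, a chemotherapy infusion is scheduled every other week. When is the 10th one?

The 10th occurrence is 9 intervals after the first: 9 × 14 = 126 days after 2043-07-03.
July has 31 days — 28 days to the end of July leaves 98.
August has 31 days (67 left).
September has 30 days (37 left).
October has 31 days (6 left).
6 days into November → 2043-11-06.

2043-11-06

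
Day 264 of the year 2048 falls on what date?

20 September 2048

January has 31 days (264 − 31 = 233 remain).
February has 29 days (233 − 29 = 204 remain).
March has 31 days (204 − 31 = 173 remain).
April has 30 days (173 − 30 = 143 remain).
May has 31 days (143 − 31 = 112 remain).
June has 30 days (112 − 30 = 82 remain).
July has 31 days (82 − 31 = 51 remain).
August has 31 days (51 − 31 = 20 remain).
20 into September → September 20.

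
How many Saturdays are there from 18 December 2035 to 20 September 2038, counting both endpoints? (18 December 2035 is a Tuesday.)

144

18 December 2035 is a Tuesday; the first Saturday on or after it is 22 December 2035 (4 days later).
From 22 December 2035 to 20 September 2038: 9 + 366 + 365 + 263 = 1003 days (rest of 2035, 2036, 2037, to 20 September 2038 in 2038).
1003 ÷ 7 = 143 full weeks with remainder 2, so 143 more Saturdays after the first → 144.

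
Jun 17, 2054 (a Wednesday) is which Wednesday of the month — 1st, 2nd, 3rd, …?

Day 17 falls in week ⌈17/7⌉ of the month.
Days 1–7 hold the 1st Wednesday, 8–14 the 2nd, 15–21 the 3rd, 22–28 the 4th, 29–31 the 5th.
17 is in the range for the 3rd.

3rd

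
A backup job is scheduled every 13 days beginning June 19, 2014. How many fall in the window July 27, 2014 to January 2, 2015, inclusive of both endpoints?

13

Occurrences land 13·i days after June 19, 2014 for i = 0, 1, 2, …
July 27, 2014 is 38 days after the start; 38 ÷ 13 = 2 remainder 12; since the remainder is 12, round up to i = 3. First occurrence in the window: #4 on July 28, 2014 (3×13 = 39 days in).
January 2, 2015 is 197 days after the start; 197 ÷ 13 = 15 remainder 2. Last occurrence in the window: #16 on December 31, 2014.
Occurrences #4 through #16: 13 in total.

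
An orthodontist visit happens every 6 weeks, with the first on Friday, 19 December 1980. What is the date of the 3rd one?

The 3rd occurrence is 2 intervals after the first: 2 × 42 = 84 days after 19 December 1980.
December has 31 days — 12 days to the end of December leaves 72.
January has 31 days (41 left).
February has 28 days (13 left).
13 days into March → 13 March 1981.

13 March 1981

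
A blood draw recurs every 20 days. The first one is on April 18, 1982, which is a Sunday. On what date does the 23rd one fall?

The 23rd occurrence is 22 intervals after the first: 22 × 20 = 440 days after April 18, 1982.
April has 30 days — 12 days to the end of April leaves 428.
From end of April to end of 1982 is 245 days (183 left).
January has 31 days (152 left).
February has 28 days (124 left).
March has 31 days (93 left).
April has 30 days (63 left).
May has 31 days (32 left).
June has 30 days (2 left).
2 days into July → July 2, 1983.

July 2, 1983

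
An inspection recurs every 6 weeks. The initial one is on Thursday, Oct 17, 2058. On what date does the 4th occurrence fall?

Feb 20, 2059

The 4th occurrence is 3 intervals after the first: 3 × 42 = 126 days after Oct 17, 2058.
Oct has 31 days — 14 days to the end of Oct leaves 112.
Nov has 30 days (82 left).
Dec has 31 days (51 left).
Jan has 31 days (20 left).
20 days into Feb → Feb 20, 2059.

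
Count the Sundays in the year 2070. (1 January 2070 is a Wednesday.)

1 January 2070 is a Wednesday; the first Sunday on or after it is 5 January 2070 (4 days later).
From 5 January 2070 to 31 December 2070: 26 + 28 + 31 + 30 + 31 + 30 + 31 + 31 + 30 + 31 + 30 + 31 = 360 days (rest of January, February, March, April, May, June, July, August, September, October, November, December).
360 ÷ 7 = 51 full weeks with remainder 3, so 51 more Sundays after the first → 52.

52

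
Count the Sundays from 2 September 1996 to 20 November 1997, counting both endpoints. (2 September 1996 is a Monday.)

63

2 September 1996 is a Monday; the first Sunday on or after it is 8 September 1996 (6 days later).
From 8 September 1996 to 20 November 1997: 114 + 324 = 438 days (rest of 1996, to 20 November 1997 in 1997).
438 ÷ 7 = 62 full weeks with remainder 4, so 62 more Sundays after the first → 63.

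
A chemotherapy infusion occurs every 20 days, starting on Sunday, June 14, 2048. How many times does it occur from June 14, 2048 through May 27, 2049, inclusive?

18

Occurrences land 20·i days after June 14, 2048 for i = 0, 1, 2, …
The window opens on the start date, so the first occurrence inside is #1 on June 14, 2048.
May 27, 2049 is 347 days after the start; 347 ÷ 20 = 17 remainder 7. Last occurrence in the window: #18 on May 20, 2049.
Occurrences #1 through #18: 18 in total.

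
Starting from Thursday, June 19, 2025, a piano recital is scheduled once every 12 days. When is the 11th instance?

The 11th occurrence is 10 intervals after the first: 10 × 12 = 120 days after June 19, 2025.
June has 30 days — 11 days to the end of June leaves 109.
July has 31 days (78 left).
August has 31 days (47 left).
September has 30 days (17 left).
17 days into October → October 17, 2025.

October 17, 2025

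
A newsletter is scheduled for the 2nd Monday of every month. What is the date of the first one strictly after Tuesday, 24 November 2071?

November 2071 starts on a Sunday; its first Monday is the 2nd, so the 2nd Monday is the 9th — 9 November 2071.
That is not after 24 November 2071, so look at December 2071.
December 2071 starts on a Tuesday; its first Monday is the 7th, so the 2nd Monday is the 14th — 14 December 2071.

14 December 2071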